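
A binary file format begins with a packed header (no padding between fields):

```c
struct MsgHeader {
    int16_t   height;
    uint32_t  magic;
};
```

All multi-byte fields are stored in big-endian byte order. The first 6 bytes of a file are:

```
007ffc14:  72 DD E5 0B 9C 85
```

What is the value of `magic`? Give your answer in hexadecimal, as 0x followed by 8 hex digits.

0xE50B9C85

`magic` follows `height` (2 bytes), so it starts at byte offset 2 and occupies 4 bytes.
Bytes at offsets 2..5: E5 0B 9C 85.
In big-endian order the high byte comes first in memory.
The bytes are already most-significant first: 0xE50B9C85.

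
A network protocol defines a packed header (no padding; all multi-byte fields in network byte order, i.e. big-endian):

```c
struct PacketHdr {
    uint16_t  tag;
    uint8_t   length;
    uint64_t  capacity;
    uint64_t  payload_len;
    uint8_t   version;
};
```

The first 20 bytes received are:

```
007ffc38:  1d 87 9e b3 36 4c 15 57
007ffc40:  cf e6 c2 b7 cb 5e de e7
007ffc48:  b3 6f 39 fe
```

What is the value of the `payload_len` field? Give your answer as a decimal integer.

`payload_len` follows `tag` (2 B), `length` (1 B), `capacity` (8 B), so it starts at offset 2 + 1 + 8 = 11 and occupies 8 bytes.
Bytes at offsets 11..18: B7 CB 5E DE E7 B3 6F 39.
Big-endian: lowest address holds the most-significant byte.
The bytes are already most-significant first: 0xB7CB5EDEE7B36F39.
0xB7CB5EDEE7B36F39 = 13243783440676122425.

13243783440676122425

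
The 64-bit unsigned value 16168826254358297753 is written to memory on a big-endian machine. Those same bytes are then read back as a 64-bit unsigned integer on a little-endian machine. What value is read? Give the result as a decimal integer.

11041711307688862688

16168826254358297753 in 64-bit hexadecimal is 0xE06335CFEE093C99.
Stored big-endian, the bytes at ascending addresses are E0 63 35 CF EE 09 3C 99.
Read back as little-endian, the first byte is least significant, giving 0x993C09EECF3563E0.
0x993C09EECF3563E0 = 11041711307688862688.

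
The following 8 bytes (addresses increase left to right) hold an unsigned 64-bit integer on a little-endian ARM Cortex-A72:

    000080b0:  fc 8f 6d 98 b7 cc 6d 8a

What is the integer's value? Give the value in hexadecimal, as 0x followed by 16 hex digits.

Little-endian: lowest address holds the least-significant byte.
Reassemble most-significant byte first: 8A 6D CC B7 98 6D 8F FC → 0x8A6DCCB7986D8FFC.

0x8A6DCCB7986D8FFC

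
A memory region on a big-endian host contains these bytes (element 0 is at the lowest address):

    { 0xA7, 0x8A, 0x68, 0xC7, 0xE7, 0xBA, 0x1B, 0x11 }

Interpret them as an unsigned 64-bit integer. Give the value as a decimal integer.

12072576958915549969

Big-endian stores the most-significant byte at the lowest address.
The bytes are already most-significant first: 0xA78A68C7E7BA1B11.
0xA78A68C7E7BA1B11 = 12072576958915549969.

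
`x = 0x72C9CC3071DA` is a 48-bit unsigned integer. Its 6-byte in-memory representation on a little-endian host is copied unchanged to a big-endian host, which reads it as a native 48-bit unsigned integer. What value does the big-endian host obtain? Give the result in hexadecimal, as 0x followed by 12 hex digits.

Stored little-endian, the bytes at ascending addresses are DA 71 30 CC C9 72.
Read back as big-endian, the last byte is least significant, giving 0xDA7130CCC972.

0xDA7130CCC972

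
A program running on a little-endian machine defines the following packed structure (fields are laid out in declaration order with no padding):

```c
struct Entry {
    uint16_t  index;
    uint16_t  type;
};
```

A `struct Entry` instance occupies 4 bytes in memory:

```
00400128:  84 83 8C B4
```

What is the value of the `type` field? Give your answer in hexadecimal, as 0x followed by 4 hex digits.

`type` follows `index` (2 bytes), so it starts at byte offset 2 and occupies 2 bytes.
Bytes at offsets 2..3: 8C B4.
In little-endian order the low byte comes first in memory.
Reassemble most-significant byte first: B4 8C → 0xB48C.

0xB48C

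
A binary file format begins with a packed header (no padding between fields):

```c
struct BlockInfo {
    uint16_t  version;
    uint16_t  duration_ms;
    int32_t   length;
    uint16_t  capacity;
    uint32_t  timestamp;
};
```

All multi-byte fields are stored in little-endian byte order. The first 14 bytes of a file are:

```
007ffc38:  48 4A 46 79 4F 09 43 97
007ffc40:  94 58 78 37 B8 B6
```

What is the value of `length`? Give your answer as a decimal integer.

`length` follows `version` (2 B), `duration_ms` (2 B), so it starts at offset 2 + 2 = 4 and occupies 4 bytes.
Bytes at offsets 4..7: 4F 09 43 97.
Little-endian: lowest address holds the least-significant byte.
Reassemble most-significant byte first: 97 43 09 4F → 0x9743094F.
Top bit is set, so as a signed 32-bit value this is 0x9743094F − 2^32 = -1757214385.

-1757214385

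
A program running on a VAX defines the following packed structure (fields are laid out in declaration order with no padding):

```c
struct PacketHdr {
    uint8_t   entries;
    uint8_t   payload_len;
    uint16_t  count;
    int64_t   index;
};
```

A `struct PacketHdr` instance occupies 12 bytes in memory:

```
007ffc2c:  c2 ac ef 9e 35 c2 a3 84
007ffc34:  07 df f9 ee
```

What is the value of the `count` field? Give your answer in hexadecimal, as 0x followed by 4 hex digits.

0x9EEF

`count` follows `entries` (1 B), `payload_len` (1 B), so it starts at offset 1 + 1 = 2 and occupies 2 bytes.
Bytes at offsets 2..3: EF 9E.
Little-endian: lowest address holds the least-significant byte.
Reassemble most-significant byte first: 9E EF → 0x9EEF.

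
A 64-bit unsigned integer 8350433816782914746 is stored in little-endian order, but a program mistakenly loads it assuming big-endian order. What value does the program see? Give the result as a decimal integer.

13422065378821137011

8350433816782914746 in 64-bit hexadecimal is 0x73E2B35059C144BA.
Stored little-endian, the bytes at ascending addresses are BA 44 C1 59 50 B3 E2 73.
Read back as big-endian, the last byte is least significant, giving 0xBA44C15950B3E273.
0xBA44C15950B3E273 = 13422065378821137011.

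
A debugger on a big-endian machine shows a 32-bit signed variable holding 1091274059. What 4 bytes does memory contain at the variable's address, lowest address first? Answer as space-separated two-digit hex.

1091274059 in hexadecimal, padded to 32 bits, is 0x410B854B.
Split into bytes (most-significant first): 41 0B 85 4B.
Big-endian: lowest address holds the most-significant byte.
So the memory order matches the most-significant-first order: 41 0B 85 4B.

41 0B 85 4B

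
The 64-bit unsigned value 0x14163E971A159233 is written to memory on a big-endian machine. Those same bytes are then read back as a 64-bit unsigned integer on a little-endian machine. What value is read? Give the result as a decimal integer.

Stored big-endian, the bytes at ascending addresses are 14 16 3E 97 1A 15 92 33.
Read back as little-endian, the first byte is least significant, giving 0x3392151A973E1614.
0x3392151A973E1614 = 3716055846484842004.

3716055846484842004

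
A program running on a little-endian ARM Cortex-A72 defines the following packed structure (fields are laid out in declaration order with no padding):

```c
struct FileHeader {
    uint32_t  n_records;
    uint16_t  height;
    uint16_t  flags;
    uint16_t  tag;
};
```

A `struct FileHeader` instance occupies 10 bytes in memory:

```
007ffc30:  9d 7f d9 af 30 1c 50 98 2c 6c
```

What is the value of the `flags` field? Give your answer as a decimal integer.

38992

`flags` follows `n_records` (4 B), `height` (2 B), so it starts at offset 4 + 2 = 6 and occupies 2 bytes.
Bytes at offsets 6..7: 50 98.
Little-endian stores the least-significant byte at the lowest address.
Reassemble most-significant byte first: 98 50 → 0x9850.
0x9850 = 38992.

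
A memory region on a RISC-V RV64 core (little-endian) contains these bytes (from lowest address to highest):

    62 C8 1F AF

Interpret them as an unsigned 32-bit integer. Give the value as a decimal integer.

In little-endian order the low byte comes first in memory.
Reassemble most-significant byte first: AF 1F C8 62 → 0xAF1FC862.
0xAF1FC862 = 2938095714.

2938095714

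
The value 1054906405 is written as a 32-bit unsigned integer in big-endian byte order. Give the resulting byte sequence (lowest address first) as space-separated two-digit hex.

1054906405 in hexadecimal, padded to 32 bits, is 0x3EE09825.
Split into bytes (most-significant first): 3E E0 98 25.
Big-endian: lowest address holds the most-significant byte.
So the memory order matches the most-significant-first order: 3E E0 98 25.

3E E0 98 25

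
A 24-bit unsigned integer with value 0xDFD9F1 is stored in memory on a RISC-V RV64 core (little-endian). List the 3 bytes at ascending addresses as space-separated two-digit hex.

Split into bytes (most-significant first): DF D9 F1.
Little-endian: lowest address holds the least-significant byte.
So at ascending addresses the bytes are F1 D9 DF.

F1 D9 DF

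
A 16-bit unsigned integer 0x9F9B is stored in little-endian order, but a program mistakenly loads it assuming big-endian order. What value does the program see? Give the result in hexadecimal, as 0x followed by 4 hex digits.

Stored little-endian, the bytes at ascending addresses are 9B 9F.
Read back as big-endian, the last byte is least significant, giving 0x9B9F.

0x9B9F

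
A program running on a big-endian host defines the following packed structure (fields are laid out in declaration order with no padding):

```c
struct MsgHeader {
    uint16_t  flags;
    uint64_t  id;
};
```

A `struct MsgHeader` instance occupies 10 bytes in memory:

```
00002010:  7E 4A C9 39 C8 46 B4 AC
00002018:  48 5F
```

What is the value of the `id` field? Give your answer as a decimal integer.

`id` follows `flags` (2 bytes), so it starts at byte offset 2 and occupies 8 bytes.
Bytes at offsets 2..9: C9 39 C8 46 B4 AC 48 5F.
Big-endian stores the most-significant byte at the lowest address.
The bytes are already most-significant first: 0xC939C846B4AC485F.
0xC939C846B4AC485F = 14499840681300478047.

14499840681300478047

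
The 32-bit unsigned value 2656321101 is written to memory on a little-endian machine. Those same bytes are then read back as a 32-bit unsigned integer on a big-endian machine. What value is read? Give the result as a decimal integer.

1295930526

2656321101 in 32-bit hexadecimal is 0x9E543E4D.
Stored little-endian, the bytes at ascending addresses are 4D 3E 54 9E.
Read back as big-endian, the last byte is least significant, giving 0x4D3E549E.
0x4D3E549E = 1295930526.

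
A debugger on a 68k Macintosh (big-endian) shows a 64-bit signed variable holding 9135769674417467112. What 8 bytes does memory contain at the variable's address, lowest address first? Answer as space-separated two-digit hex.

7E C8 C6 1D 91 70 6E E8

9135769674417467112 in hexadecimal, padded to 64 bits, is 0x7EC8C61D91706EE8.
Split into bytes (most-significant first): 7E C8 C6 1D 91 70 6E E8.
Big-endian: lowest address holds the most-significant byte.
So the memory order matches the most-significant-first order: 7E C8 C6 1D 91 70 6E E8.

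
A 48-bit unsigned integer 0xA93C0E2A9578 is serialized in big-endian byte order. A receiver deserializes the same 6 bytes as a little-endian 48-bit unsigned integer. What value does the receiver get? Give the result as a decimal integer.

Stored big-endian, the bytes at ascending addresses are A9 3C 0E 2A 95 78.
Read back as little-endian, the first byte is least significant, giving 0x78952A0E3CA9.
0x78952A0E3CA9 = 132582051036329.

132582051036329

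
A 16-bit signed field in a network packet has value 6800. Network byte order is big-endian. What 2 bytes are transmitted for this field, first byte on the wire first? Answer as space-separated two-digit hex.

6800 in hexadecimal, padded to 16 bits, is 0x1A90.
Split into bytes (most-significant first): 1A 90.
Big-endian stores the most-significant byte at the lowest address.
So the memory order matches the most-significant-first order: 1A 90.

1A 90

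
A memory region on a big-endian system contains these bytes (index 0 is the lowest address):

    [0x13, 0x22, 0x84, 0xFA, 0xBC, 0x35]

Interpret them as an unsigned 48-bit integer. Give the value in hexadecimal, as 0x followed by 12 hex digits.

Big-endian stores the most-significant byte at the lowest address.
The bytes are already most-significant first: 0x132284FABC35.

0x132284FABC35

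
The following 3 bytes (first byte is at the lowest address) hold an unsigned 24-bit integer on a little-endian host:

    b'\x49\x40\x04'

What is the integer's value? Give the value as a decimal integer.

278601

Little-endian stores the least-significant byte at the lowest address.
Reassemble most-significant byte first: 04 40 49 → 0x044049.
0x044049 = 278601.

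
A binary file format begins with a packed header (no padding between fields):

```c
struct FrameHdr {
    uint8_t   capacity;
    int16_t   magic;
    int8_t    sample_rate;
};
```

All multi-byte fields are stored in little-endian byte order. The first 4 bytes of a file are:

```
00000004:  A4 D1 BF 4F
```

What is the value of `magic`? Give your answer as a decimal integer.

`magic` follows `capacity` (1 byte), so it starts at byte offset 1 and occupies 2 bytes.
Bytes at offsets 1..2: D1 BF.
Little-endian: lowest address holds the least-significant byte.
Reassemble most-significant byte first: BF D1 → 0xBFD1.
Top bit is set, so as a signed 16-bit value this is 0xBFD1 − 2^16 = -16431.

-16431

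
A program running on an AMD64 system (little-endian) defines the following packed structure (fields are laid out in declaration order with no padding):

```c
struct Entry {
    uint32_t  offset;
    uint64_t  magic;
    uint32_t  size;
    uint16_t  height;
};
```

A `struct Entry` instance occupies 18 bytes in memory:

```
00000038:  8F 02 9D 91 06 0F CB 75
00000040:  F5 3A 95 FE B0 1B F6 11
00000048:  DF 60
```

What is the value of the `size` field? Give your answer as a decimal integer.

`size` follows `offset` (4 B), `magic` (8 B), so it starts at offset 4 + 8 = 12 and occupies 4 bytes.
Bytes at offsets 12..15: B0 1B F6 11.
Little-endian stores the least-significant byte at the lowest address.
Reassemble most-significant byte first: 11 F6 1B B0 → 0x11F61BB0.
0x11F61BB0 = 301341616.

301341616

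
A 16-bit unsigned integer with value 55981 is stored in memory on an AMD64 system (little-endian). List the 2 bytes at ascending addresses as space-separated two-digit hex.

AD DA

55981 in hexadecimal, padded to 16 bits, is 0xDAAD.
Split into bytes (most-significant first): DA AD.
Little-endian: lowest address holds the least-significant byte.
So at ascending addresses the bytes are AD DA.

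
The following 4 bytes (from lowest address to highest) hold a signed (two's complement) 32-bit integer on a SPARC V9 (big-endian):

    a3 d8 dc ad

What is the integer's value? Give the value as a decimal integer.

-1546068819

Big-endian: lowest address holds the most-significant byte.
The bytes are already most-significant first: 0xA3D8DCAD.
Top bit is set, so as a signed 32-bit value this is 0xA3D8DCAD − 2^32 = -1546068819.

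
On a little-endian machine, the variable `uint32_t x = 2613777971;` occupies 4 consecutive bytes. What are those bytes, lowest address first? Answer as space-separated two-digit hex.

33 16 CB 9B

2613777971 in hexadecimal, padded to 32 bits, is 0x9BCB1633.
Split into bytes (most-significant first): 9B CB 16 33.
In little-endian order the low byte comes first in memory.
So at ascending addresses the bytes are 33 16 CB 9B.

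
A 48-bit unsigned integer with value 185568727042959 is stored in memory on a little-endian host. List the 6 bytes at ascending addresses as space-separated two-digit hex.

185568727042959 in hexadecimal, padded to 48 bits, is 0xA8C6160E8B8F.
Split into bytes (most-significant first): A8 C6 16 0E 8B 8F.
Little-endian stores the least-significant byte at the lowest address.
So at ascending addresses the bytes are 8F 8B 0E 16 C6 A8.

8F 8B 0E 16 C6 A8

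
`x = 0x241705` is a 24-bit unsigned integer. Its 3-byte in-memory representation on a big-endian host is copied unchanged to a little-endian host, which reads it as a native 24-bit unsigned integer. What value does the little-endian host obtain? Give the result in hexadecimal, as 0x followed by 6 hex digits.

0x051724

Stored big-endian, the bytes at ascending addresses are 24 17 05.
Read back as little-endian, the first byte is least significant, giving 0x051724.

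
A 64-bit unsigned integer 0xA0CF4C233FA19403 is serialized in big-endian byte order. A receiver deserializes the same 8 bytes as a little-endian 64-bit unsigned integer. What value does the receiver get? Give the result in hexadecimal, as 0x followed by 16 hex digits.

0x0394A13F234CCFA0

Stored big-endian, the bytes at ascending addresses are A0 CF 4C 23 3F A1 94 03.
Read back as little-endian, the first byte is least significant, giving 0x0394A13F234CCFA0.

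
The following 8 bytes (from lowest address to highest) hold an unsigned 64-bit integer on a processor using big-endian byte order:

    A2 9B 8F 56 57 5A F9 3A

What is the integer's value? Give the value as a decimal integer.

11717116456530016570

Big-endian: lowest address holds the most-significant byte.
The bytes are already most-significant first: 0xA29B8F56575AF93A.
0xA29B8F56575AF93A = 11717116456530016570.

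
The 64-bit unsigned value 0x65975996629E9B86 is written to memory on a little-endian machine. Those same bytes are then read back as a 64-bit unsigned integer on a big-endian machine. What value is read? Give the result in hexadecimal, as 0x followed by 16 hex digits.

Stored little-endian, the bytes at ascending addresses are 86 9B 9E 62 96 59 97 65.
Read back as big-endian, the last byte is least significant, giving 0x869B9E6296599765.

0x869B9E6296599765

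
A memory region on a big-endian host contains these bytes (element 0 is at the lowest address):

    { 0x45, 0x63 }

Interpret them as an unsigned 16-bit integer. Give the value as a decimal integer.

In big-endian order the high byte comes first in memory.
The bytes are already most-significant first: 0x4563.
0x4563 = 17763.

17763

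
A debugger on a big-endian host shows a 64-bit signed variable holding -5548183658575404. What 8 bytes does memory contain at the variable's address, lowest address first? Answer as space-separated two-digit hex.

FF EC 49 F4 D3 E1 C9 D4

Two's complement of -5548183658575404 in 64 bits: 5548183658575404 = 0x0013B60B2C1E362C; invert → 0xFFEC49F4D3E1C9D3; add 1 → 0xFFEC49F4D3E1C9D4.
Split into bytes (most-significant first): FF EC 49 F4 D3 E1 C9 D4.
Big-endian stores the most-significant byte at the lowest address.
So the memory order matches the most-significant-first order: FF EC 49 F4 D3 E1 C9 D4.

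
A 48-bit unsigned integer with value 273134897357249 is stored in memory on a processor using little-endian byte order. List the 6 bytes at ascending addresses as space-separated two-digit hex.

C1 61 88 2C 6A F8

273134897357249 in hexadecimal, padded to 48 bits, is 0xF86A2C8861C1.
Split into bytes (most-significant first): F8 6A 2C 88 61 C1.
Little-endian stores the least-significant byte at the lowest address.
So at ascending addresses the bytes are C1 61 88 2C 6A F8.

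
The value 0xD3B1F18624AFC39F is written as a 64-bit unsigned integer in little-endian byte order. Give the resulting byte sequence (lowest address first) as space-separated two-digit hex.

9F C3 AF 24 86 F1 B1 D3

Split into bytes (most-significant first): D3 B1 F1 86 24 AF C3 9F.
In little-endian order the low byte comes first in memory.
So at ascending addresses the bytes are 9F C3 AF 24 86 F1 B1 D3.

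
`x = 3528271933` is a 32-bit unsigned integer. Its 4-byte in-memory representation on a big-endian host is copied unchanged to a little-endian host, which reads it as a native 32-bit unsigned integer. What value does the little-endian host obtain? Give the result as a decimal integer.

3528271933 in 32-bit hexadecimal is 0xD24D283D.
Stored big-endian, the bytes at ascending addresses are D2 4D 28 3D.
Read back as little-endian, the first byte is least significant, giving 0x3D284DD2.
0x3D284DD2 = 1026051538.

1026051538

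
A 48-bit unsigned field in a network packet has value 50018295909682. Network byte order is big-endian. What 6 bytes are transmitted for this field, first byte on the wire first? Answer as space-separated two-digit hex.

2D 7D CA C2 8D 32

50018295909682 in hexadecimal, padded to 48 bits, is 0x2D7DCAC28D32.
Split into bytes (most-significant first): 2D 7D CA C2 8D 32.
Big-endian stores the most-significant byte at the lowest address.
So the memory order matches the most-significant-first order: 2D 7D CA C2 8D 32.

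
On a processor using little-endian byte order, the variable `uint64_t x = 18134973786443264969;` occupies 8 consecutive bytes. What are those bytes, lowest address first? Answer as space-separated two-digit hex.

C9 B3 F8 57 93 5E AC FB

18134973786443264969 in hexadecimal, padded to 64 bits, is 0xFBAC5E9357F8B3C9.
Split into bytes (most-significant first): FB AC 5E 93 57 F8 B3 C9.
Little-endian: lowest address holds the least-significant byte.
So at ascending addresses the bytes are C9 B3 F8 57 93 5E AC FB.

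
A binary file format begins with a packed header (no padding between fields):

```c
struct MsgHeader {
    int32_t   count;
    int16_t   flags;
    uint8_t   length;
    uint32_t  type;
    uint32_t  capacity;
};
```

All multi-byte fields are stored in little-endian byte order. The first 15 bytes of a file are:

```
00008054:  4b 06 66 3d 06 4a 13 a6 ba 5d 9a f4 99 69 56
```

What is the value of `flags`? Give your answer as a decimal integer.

`flags` follows `count` (4 bytes), so it starts at byte offset 4 and occupies 2 bytes.
Bytes at offsets 4..5: 06 4A.
Little-endian: lowest address holds the least-significant byte.
Reassemble most-significant byte first: 4A 06 → 0x4A06.
0x4A06 = 18950.

18950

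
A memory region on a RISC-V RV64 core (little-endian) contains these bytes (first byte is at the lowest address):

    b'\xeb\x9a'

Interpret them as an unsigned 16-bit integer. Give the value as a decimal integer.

Little-endian stores the least-significant byte at the lowest address.
Reassemble most-significant byte first: 9A EB → 0x9AEB.
0x9AEB = 39659.

39659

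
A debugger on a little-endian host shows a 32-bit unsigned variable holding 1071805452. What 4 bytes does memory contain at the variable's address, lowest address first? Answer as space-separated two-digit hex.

0C 74 E2 3F

1071805452 in hexadecimal, padded to 32 bits, is 0x3FE2740C.
Split into bytes (most-significant first): 3F E2 74 0C.
Little-endian stores the least-significant byte at the lowest address.
So at ascending addresses the bytes are 0C 74 E2 3F.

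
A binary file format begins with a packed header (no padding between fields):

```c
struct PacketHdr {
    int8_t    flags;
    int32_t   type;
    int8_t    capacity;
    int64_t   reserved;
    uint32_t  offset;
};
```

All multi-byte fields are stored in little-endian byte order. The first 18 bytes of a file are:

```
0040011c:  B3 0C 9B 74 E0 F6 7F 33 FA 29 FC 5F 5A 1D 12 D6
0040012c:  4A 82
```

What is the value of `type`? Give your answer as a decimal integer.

-529229044

`type` follows `flags` (1 byte), so it starts at byte offset 1 and occupies 4 bytes.
Bytes at offsets 1..4: 0C 9B 74 E0.
Little-endian stores the least-significant byte at the lowest address.
Reassemble most-significant byte first: E0 74 9B 0C → 0xE0749B0C.
Top bit is set, so as a signed 32-bit value this is 0xE0749B0C − 2^32 = -529229044.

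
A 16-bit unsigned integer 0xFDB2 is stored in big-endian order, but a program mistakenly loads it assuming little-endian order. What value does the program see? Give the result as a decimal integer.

45821

Stored big-endian, the bytes at ascending addresses are FD B2.
Read back as little-endian, the first byte is least significant, giving 0xB2FD.
0xB2FD = 45821.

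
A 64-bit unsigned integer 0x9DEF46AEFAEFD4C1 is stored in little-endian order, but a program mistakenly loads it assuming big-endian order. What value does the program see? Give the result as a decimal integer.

13967052204327497629

Stored little-endian, the bytes at ascending addresses are C1 D4 EF FA AE 46 EF 9D.
Read back as big-endian, the last byte is least significant, giving 0xC1D4EFFAAE46EF9D.
0xC1D4EFFAAE46EF9D = 13967052204327497629.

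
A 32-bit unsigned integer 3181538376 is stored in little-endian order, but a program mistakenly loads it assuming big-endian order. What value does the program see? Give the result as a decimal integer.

1215079101

3181538376 in 32-bit hexadecimal is 0xBDA26C48.
Stored little-endian, the bytes at ascending addresses are 48 6C A2 BD.
Read back as big-endian, the last byte is least significant, giving 0x486CA2BD.
0x486CA2BD = 1215079101.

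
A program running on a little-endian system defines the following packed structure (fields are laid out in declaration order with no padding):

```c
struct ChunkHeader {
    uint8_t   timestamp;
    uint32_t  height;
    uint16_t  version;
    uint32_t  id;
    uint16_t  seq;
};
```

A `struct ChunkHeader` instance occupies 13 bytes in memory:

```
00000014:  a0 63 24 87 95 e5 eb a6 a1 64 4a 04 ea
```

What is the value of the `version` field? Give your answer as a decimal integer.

`version` follows `timestamp` (1 B), `height` (4 B), so it starts at offset 1 + 4 = 5 and occupies 2 bytes.
Bytes at offsets 5..6: E5 EB.
Little-endian: lowest address holds the least-significant byte.
Reassemble most-significant byte first: EB E5 → 0xEBE5.
0xEBE5 = 60389.

60389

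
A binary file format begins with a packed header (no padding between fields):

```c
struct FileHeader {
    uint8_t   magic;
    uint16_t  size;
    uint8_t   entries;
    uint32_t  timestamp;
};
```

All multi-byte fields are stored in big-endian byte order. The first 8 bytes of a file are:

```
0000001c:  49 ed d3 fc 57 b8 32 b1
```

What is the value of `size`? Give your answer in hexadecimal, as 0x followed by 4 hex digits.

`size` follows `magic` (1 byte), so it starts at byte offset 1 and occupies 2 bytes.
Bytes at offsets 1..2: ED D3.
In big-endian order the high byte comes first in memory.
The bytes are already most-significant first: 0xEDD3.

0xEDD3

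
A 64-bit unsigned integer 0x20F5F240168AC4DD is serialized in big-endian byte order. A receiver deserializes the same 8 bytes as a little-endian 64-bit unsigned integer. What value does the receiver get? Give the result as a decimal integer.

15980049206000940320

Stored big-endian, the bytes at ascending addresses are 20 F5 F2 40 16 8A C4 DD.
Read back as little-endian, the first byte is least significant, giving 0xDDC48A1640F2F520.
0xDDC48A1640F2F520 = 15980049206000940320.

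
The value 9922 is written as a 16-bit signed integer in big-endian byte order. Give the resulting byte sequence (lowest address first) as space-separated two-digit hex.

9922 in hexadecimal, padded to 16 bits, is 0x26C2.
Split into bytes (most-significant first): 26 C2.
Big-endian: lowest address holds the most-significant byte.
So the memory order matches the most-significant-first order: 26 C2.

26 C2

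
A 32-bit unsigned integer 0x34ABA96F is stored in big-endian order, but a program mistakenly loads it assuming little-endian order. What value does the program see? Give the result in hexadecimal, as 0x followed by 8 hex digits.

0x6FA9AB34

Stored big-endian, the bytes at ascending addresses are 34 AB A9 6F.
Read back as little-endian, the first byte is least significant, giving 0x6FA9AB34.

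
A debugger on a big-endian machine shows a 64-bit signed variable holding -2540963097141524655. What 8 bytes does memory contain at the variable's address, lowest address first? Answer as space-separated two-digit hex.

Two's complement of -2540963097141524655 in 64 bits: 2540963097141524655 = 0x23435079687F38AF; invert → 0xDCBCAF869780C750; add 1 → 0xDCBCAF869780C751.
Split into bytes (most-significant first): DC BC AF 86 97 80 C7 51.
Big-endian stores the most-significant byte at the lowest address.
So the memory order matches the most-significant-first order: DC BC AF 86 97 80 C7 51.

DC BC AF 86 97 80 C7 51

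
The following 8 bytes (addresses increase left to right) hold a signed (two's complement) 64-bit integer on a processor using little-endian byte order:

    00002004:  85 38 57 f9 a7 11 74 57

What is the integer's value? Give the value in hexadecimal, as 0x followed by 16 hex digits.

In little-endian order the low byte comes first in memory.
Reassemble most-significant byte first: 57 74 11 A7 F9 57 38 85 → 0x577411A7F9573885.

0x577411A7F9573885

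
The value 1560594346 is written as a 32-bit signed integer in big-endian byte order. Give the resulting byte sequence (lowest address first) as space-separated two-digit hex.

5D 04 C7 AA

1560594346 in hexadecimal, padded to 32 bits, is 0x5D04C7AA.
Split into bytes (most-significant first): 5D 04 C7 AA.
Big-endian stores the most-significant byte at the lowest address.
So the memory order matches the most-significant-first order: 5D 04 C7 AA.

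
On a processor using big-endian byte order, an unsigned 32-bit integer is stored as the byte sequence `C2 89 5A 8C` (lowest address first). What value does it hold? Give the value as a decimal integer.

Big-endian stores the most-significant byte at the lowest address.
The bytes are already most-significant first: 0xC2895A8C.
0xC2895A8C = 3263781516.

3263781516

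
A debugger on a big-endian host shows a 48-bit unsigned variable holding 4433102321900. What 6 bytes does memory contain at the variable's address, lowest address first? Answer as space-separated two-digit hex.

4433102321900 in hexadecimal, padded to 48 bits, is 0x0408297D38EC.
Split into bytes (most-significant first): 04 08 29 7D 38 EC.
Big-endian stores the most-significant byte at the lowest address.
So the memory order matches the most-significant-first order: 04 08 29 7D 38 EC.

04 08 29 7D 38 EC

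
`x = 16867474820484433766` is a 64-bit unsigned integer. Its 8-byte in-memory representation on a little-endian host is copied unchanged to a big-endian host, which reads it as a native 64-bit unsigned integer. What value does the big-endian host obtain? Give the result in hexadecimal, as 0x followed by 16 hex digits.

16867474820484433766 in 64-bit hexadecimal is 0xEA154EFB44D20766.
Stored little-endian, the bytes at ascending addresses are 66 07 D2 44 FB 4E 15 EA.
Read back as big-endian, the last byte is least significant, giving 0x6607D244FB4E15EA.

0x6607D244FB4E15EA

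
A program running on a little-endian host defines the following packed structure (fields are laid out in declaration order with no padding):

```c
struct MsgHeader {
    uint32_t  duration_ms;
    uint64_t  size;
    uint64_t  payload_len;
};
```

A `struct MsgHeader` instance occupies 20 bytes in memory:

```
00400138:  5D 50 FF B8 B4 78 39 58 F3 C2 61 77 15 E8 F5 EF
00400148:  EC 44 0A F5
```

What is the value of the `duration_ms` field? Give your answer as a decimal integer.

`duration_ms` is the first field, at byte offset 0, occupying 4 bytes.
Bytes at offsets 0..3: 5D 50 FF B8.
Little-endian: lowest address holds the least-significant byte.
Reassemble most-significant byte first: B8 FF 50 5D → 0xB8FF505D.
0xB8FF505D = 3103739997.

3103739997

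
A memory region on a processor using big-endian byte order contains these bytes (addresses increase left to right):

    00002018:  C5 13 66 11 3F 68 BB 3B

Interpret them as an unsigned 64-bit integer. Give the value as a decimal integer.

In big-endian order the high byte comes first in memory.
The bytes are already most-significant first: 0xC51366113F68BB3B.
0xC51366113F68BB3B = 14200806274293611323.

14200806274293611323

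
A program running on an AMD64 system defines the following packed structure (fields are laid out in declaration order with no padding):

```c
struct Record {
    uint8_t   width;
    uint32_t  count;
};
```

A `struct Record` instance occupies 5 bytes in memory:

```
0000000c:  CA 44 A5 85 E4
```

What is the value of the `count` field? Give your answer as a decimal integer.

`count` follows `width` (1 byte), so it starts at byte offset 1 and occupies 4 bytes.
Bytes at offsets 1..4: 44 A5 85 E4.
Little-endian: lowest address holds the least-significant byte.
Reassemble most-significant byte first: E4 85 A5 44 → 0xE485A544.
0xE485A544 = 3833963844.

3833963844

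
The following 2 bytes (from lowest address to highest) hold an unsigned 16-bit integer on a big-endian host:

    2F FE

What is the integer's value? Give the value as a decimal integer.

12286

Big-endian stores the most-significant byte at the lowest address.
The bytes are already most-significant first: 0x2FFE.
0x2FFE = 12286.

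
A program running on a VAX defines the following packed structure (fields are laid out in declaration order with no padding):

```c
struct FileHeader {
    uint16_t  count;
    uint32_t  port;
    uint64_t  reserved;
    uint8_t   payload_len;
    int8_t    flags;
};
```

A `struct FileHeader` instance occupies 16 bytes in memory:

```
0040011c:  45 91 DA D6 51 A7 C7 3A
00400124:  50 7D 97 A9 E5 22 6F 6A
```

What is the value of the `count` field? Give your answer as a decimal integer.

`count` is the first field, at byte offset 0, occupying 2 bytes.
Bytes at offsets 0..1: 45 91.
Little-endian stores the least-significant byte at the lowest address.
Reassemble most-significant byte first: 91 45 → 0x9145.
0x9145 = 37189.

37189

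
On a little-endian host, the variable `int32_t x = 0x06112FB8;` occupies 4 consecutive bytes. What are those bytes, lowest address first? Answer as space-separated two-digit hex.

Split into bytes (most-significant first): 06 11 2F B8.
Little-endian stores the least-significant byte at the lowest address.
So at ascending addresses the bytes are B8 2F 11 06.

B8 2F 11 06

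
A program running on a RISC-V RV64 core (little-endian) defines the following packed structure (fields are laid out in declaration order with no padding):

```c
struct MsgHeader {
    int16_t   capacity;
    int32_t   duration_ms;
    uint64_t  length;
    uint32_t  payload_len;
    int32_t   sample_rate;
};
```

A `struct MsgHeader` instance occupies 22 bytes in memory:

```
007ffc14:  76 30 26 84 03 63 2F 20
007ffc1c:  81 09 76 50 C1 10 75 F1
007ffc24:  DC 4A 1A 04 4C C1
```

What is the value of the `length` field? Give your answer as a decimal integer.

1207334643007823919

`length` follows `capacity` (2 B), `duration_ms` (4 B), so it starts at offset 2 + 4 = 6 and occupies 8 bytes.
Bytes at offsets 6..13: 2F 20 81 09 76 50 C1 10.
Little-endian stores the least-significant byte at the lowest address.
Reassemble most-significant byte first: 10 C1 50 76 09 81 20 2F → 0x10C150760981202F.
0x10C150760981202F = 1207334643007823919.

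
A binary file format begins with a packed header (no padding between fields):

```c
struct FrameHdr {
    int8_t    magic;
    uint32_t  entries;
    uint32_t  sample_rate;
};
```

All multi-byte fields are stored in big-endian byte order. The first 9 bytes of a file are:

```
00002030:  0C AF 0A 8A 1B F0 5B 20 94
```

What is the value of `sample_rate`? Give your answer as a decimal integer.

`sample_rate` follows `magic` (1 B), `entries` (4 B), so it starts at offset 1 + 4 = 5 and occupies 4 bytes.
Bytes at offsets 5..8: F0 5B 20 94.
In big-endian order the high byte comes first in memory.
The bytes are already most-significant first: 0xF05B2094.
0xF05B2094 = 4032503956.

4032503956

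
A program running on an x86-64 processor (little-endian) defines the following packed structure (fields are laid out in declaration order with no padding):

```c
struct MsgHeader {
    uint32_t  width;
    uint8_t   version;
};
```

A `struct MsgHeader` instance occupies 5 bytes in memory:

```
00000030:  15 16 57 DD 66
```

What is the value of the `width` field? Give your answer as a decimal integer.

`width` is the first field, at byte offset 0, occupying 4 bytes.
Bytes at offsets 0..3: 15 16 57 DD.
Little-endian stores the least-significant byte at the lowest address.
Reassemble most-significant byte first: DD 57 16 15 → 0xDD571615.
0xDD571615 = 3713472021.

3713472021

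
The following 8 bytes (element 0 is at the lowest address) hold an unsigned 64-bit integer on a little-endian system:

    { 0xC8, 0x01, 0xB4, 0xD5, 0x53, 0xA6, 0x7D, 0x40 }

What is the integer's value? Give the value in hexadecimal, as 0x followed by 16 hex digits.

Little-endian: lowest address holds the least-significant byte.
Reassemble most-significant byte first: 40 7D A6 53 D5 B4 01 C8 → 0x407DA653D5B401C8.

0x407DA653D5B401C8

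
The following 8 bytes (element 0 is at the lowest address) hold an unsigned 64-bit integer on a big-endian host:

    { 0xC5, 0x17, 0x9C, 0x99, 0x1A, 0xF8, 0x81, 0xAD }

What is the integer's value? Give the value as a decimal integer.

Big-endian stores the most-significant byte at the lowest address.
The bytes are already most-significant first: 0xC5179C991AF881AD.
0xC5179C991AF881AD = 14201992131332571565.

14201992131332571565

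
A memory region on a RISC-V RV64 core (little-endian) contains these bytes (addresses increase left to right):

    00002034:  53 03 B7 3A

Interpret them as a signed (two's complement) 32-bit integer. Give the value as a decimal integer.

In little-endian order the low byte comes first in memory.
Reassemble most-significant byte first: 3A B7 03 53 → 0x3AB70353.
0x3AB70353 = 985072467.

985072467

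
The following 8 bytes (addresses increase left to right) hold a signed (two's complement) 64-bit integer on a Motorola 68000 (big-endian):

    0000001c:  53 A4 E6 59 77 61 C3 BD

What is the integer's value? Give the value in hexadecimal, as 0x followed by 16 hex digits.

0x53A4E6597761C3BD

In big-endian order the high byte comes first in memory.
The bytes are already most-significant first: 0x53A4E6597761C3BD.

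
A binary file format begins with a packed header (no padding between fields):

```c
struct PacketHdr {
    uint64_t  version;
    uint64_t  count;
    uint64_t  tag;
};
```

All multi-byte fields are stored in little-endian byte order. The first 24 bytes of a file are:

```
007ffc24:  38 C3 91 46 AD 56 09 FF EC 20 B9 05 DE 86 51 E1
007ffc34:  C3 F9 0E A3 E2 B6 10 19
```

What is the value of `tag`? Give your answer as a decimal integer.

1806144535090100675

`tag` follows `version` (8 B), `count` (8 B), so it starts at offset 8 + 8 = 16 and occupies 8 bytes.
Bytes at offsets 16..23: C3 F9 0E A3 E2 B6 10 19.
Little-endian: lowest address holds the least-significant byte.
Reassemble most-significant byte first: 19 10 B6 E2 A3 0E F9 C3 → 0x1910B6E2A30EF9C3.
0x1910B6E2A30EF9C3 = 1806144535090100675.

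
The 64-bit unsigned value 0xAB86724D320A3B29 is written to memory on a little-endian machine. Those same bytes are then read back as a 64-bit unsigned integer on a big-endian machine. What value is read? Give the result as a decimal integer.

2970979590344967851

Stored little-endian, the bytes at ascending addresses are 29 3B 0A 32 4D 72 86 AB.
Read back as big-endian, the last byte is least significant, giving 0x293B0A324D7286AB.
0x293B0A324D7286AB = 2970979590344967851.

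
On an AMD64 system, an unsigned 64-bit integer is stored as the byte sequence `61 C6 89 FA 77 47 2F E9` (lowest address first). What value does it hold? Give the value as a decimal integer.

16802727315372623457

Little-endian stores the least-significant byte at the lowest address.
Reassemble most-significant byte first: E9 2F 47 77 FA 89 C6 61 → 0xE92F4777FA89C661.
0xE92F4777FA89C661 = 16802727315372623457.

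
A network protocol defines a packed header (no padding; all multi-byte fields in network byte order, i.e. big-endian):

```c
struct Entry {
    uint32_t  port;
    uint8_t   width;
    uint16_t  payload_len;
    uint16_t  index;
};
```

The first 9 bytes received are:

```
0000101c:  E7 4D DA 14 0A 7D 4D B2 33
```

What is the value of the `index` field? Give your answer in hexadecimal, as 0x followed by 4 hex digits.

0xB233

`index` follows `port` (4 B), `width` (1 B), `payload_len` (2 B), so it starts at offset 4 + 1 + 2 = 7 and occupies 2 bytes.
Bytes at offsets 7..8: B2 33.
Big-endian: lowest address holds the most-significant byte.
The bytes are already most-significant first: 0xB233.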